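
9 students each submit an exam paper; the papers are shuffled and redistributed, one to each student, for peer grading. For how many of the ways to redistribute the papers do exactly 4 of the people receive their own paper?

5544

Pick the 4 fixed positions: C(9,4) = 126 ways.
The other 5 form a derangement: !5 = 44.
Total: 126 × 44 = 5544.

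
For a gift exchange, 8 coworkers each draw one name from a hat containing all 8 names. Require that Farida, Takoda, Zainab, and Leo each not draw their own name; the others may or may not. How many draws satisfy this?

24024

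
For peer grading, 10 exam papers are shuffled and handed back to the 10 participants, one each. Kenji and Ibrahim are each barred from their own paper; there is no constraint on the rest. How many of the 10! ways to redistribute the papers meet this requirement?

Let A_j be the event that the j-th constrained one is fixed. By inclusion-exclusion over the 2 events:
Σ_{j=0}^{2} (-1)^j C(2,j)(10-j)!
= C(2,0)·10! - C(2,1)·9! + C(2,2)·8!
= 3628800 - 725760 + 40320
= 2943360

2943360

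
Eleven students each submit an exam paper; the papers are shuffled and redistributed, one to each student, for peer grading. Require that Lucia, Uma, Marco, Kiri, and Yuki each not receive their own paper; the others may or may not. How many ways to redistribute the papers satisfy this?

Inclusion-exclusion on the 5 forbidden self-matches:
Σ_{j=0}^{5} (-1)^j C(5,j)(11-j)!
= C(5,0)·11! - C(5,1)·10! + C(5,2)·9! - C(5,3)·8! + C(5,4)·7! - C(5,5)·6!
= 39916800 - 18144000 + 3628800 - 403200 + 25200 - 720
= 25022880

25022880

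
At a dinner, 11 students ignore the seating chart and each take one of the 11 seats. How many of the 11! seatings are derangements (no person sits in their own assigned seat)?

14684570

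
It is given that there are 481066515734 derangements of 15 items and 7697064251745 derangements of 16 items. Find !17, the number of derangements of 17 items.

130850092279664

!17 = (17-1)·(!16 + !15) = 16·(7697064251745 + 481066515734) = 16·8178130767479 = 130850092279664.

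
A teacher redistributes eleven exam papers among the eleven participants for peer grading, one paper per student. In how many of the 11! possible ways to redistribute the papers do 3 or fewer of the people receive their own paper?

39158866

# with exactly i fixed is C(11,i)·!(11-i); sum over i=0..3:
  i=0: C(11,0)·!11 = 1·14684570 = 14684570
  i=1: C(11,1)·!10 = 11·1334961 = 14684571
  i=2: C(11,2)·!9 = 55·133496 = 7342280
  i=3: C(11,3)·!8 = 165·14833 = 2447445
Total = 39158866.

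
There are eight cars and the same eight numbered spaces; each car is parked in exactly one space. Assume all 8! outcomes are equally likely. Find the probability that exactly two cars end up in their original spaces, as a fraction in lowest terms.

53/288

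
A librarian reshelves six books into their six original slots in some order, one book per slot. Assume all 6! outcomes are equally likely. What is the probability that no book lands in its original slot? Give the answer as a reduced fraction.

Favorable outcomes: !6 = 265.
Total outcomes: 6! = 720.
Probability = 265/720 = 53/144.

53/144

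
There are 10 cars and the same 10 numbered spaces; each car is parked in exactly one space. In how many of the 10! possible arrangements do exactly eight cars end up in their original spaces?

45

Choose which 8 of the 10 are fixed: C(10,8) = 45.
The other 2 form a derangement: !2 = 1.
Total: 45 × 1 = 45.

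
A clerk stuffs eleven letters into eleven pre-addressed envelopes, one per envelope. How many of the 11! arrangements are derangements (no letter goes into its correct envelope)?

14684570

The subfactorial !11 = [11!/e] (nearest integer).
11! = 39916800, and 39916800/e ≈ 14684570.08, so !11 = 14684570.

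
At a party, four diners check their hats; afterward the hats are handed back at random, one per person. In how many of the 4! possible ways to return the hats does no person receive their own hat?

9

The number of derangements of 4 is !4 = Σ_{k=0}^{4} (-1)^k·4!/k!
= 4! - 4!/1! + 4!/2! - 4!/3! + 4!/4!
= 24 - 24 + 12 - 4 + 1
= 9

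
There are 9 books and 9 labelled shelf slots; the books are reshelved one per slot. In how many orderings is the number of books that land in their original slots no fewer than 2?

95887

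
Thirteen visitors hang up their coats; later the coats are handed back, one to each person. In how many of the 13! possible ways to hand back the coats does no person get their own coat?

Use !n = n·!(n-1) + (-1)^n.
!13 = 13·176214841 - 1 = 2290792932

2290792932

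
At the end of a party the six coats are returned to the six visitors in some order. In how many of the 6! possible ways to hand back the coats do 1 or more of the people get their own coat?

455

Sum C(6,i)·!(6-i) for i = 1..6:
  i=1: C(6,1)·!5 = 6·44 = 264
  i=2: C(6,2)·!4 = 15·9 = 135
  i=3: C(6,3)·!3 = 20·2 = 40
  i=4: C(6,4)·!2 = 15·1 = 15
  i=5: C(6,5)·!1 = 6·0 = 0
  i=6: C(6,6)·!0 = 1·1 = 1
Total = 455.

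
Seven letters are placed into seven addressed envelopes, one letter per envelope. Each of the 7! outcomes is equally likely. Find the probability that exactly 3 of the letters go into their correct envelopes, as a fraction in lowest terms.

Favorable outcomes: C(7,3)·!4 = 35·9 = 315.
Total outcomes: 7! = 5040.
Probability = 315/5040 = 1/16.

1/16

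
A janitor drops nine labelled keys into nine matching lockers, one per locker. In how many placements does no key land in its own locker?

133496

Recurrence: !9 = 8·(!8 + !7).
!9 = 8·(14833 + 1854) = 8·16687 = 133496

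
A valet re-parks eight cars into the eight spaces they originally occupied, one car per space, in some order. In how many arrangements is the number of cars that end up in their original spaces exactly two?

7420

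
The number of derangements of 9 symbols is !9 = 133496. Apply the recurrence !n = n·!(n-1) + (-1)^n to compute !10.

1334961

!10 = 10·133496 + 1 = 1334961.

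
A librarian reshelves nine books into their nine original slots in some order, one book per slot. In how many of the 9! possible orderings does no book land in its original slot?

133496

Recurrence: !9 = 8·(!8 + !7).
!9 = 8·(14833 + 1854) = 8·16687 = 133496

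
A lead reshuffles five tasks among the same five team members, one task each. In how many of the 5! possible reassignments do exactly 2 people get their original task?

Pick the 2 fixed positions: C(5,2) = 10 ways.
The remaining 3 must be deranged: !3 = 2.
Total: 10 × 2 = 20.

20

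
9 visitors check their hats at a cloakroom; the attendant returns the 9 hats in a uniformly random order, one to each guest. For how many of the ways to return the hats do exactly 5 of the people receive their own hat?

1134

Choose which 5 of the 9 are fixed: C(9,5) = 126.
The other 4 form a derangement: !4 = 9.
Total: 126 × 9 = 1134.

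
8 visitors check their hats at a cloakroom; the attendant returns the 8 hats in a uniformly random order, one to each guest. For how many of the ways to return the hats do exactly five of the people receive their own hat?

Choose which 5 of the 8 are fixed: C(8,5) = 56.
The other 3 form a derangement: !3 = 2.
Total: 56 × 2 = 112.

112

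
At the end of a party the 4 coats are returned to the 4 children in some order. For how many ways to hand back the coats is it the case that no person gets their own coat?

The subfactorial !4 = [4!/e] (nearest integer).
4! = 24, and 24/e ≈ 8.83, so !4 = 9.

9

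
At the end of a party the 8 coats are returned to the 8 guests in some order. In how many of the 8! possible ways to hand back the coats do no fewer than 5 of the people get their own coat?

141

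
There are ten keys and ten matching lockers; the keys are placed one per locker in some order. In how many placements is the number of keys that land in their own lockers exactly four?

55650

Choose which 4 of the 10 are fixed: C(10,4) = 210.
The remaining 6 must be deranged: !6 = 265.
Total: 210 × 265 = 55650.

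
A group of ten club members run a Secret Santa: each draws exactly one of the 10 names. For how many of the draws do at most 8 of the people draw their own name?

3628799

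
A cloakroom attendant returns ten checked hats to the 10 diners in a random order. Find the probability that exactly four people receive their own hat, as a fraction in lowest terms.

53/3456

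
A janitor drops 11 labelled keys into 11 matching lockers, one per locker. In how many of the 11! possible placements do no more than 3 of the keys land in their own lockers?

39158866

# with exactly i fixed is C(11,i)·!(11-i); sum over i=0..3:
  i=0: C(11,0)·!11 = 1·14684570 = 14684570
  i=1: C(11,1)·!10 = 11·1334961 = 14684571
  i=2: C(11,2)·!9 = 55·133496 = 7342280
  i=3: C(11,3)·!8 = 165·14833 = 2447445
Total = 39158866.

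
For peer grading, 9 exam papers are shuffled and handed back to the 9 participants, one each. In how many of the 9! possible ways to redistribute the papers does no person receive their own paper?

133496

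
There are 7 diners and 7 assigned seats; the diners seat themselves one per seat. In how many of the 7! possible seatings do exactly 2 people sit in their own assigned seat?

Choose which 2 of the 7 are fixed: C(7,2) = 21.
The other 5 form a derangement: !5 = 44.
Total: 21 × 44 = 924.

924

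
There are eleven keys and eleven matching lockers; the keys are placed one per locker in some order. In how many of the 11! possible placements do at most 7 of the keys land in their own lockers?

39916414

# with exactly i fixed is C(11,i)·!(11-i); sum over i=0..7:
  i=0: C(11,0)·!11 = 1·14684570 = 14684570
  i=1: C(11,1)·!10 = 11·1334961 = 14684571
  i=2: C(11,2)·!9 = 55·133496 = 7342280
  i=3: C(11,3)·!8 = 165·14833 = 2447445
  i=4: C(11,4)·!7 = 330·1854 = 611820
  i=5: C(11,5)·!6 = 462·265 = 122430
  i=6: C(11,6)·!5 = 462·44 = 20328
  i=7: C(11,7)·!4 = 330·9 = 2970
Total = 39916414.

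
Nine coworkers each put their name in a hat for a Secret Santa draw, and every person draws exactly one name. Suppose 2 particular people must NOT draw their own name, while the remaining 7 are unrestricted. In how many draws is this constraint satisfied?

Inclusion-exclusion on the 2 forbidden self-matches:
Σ_{j=0}^{2} (-1)^j C(2,j)(9-j)!
= C(2,0)·9! - C(2,1)·8! + C(2,2)·7!
= 362880 - 80640 + 5040
= 287280

287280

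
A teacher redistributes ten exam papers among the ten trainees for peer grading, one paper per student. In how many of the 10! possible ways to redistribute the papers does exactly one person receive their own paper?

1334960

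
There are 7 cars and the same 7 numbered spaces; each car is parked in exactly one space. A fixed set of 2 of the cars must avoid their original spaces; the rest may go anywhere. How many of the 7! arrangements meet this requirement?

3720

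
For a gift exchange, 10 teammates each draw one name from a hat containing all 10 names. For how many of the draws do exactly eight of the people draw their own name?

Pick the 8 fixed positions: C(10,8) = 45 ways.
The remaining 2 must be deranged: !2 = 1.
Total: 45 × 1 = 45.

45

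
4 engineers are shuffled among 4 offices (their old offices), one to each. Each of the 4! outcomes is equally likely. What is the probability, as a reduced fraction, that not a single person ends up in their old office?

3/8

Favorable outcomes: !4 = 9.
Total outcomes: 4! = 24.
Probability = 9/24 = 3/8.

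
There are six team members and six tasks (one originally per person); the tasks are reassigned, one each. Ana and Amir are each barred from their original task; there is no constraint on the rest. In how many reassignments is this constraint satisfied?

504

Let A_j be the event that the j-th constrained one is fixed. By inclusion-exclusion over the 2 events:
Σ_{j=0}^{2} (-1)^j C(2,j)(6-j)!
= C(2,0)·6! - C(2,1)·5! + C(2,2)·4!
= 720 - 240 + 24
= 504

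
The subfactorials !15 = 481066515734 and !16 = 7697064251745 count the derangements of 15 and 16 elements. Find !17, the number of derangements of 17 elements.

!17 = (17-1)·(!16 + !15) = 16·(7697064251745 + 481066515734) = 16·8178130767479 = 130850092279664.

130850092279664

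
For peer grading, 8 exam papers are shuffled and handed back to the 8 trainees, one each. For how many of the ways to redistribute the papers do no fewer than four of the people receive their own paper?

# with exactly i fixed is C(8,i)·!(8-i); sum over i=4..8:
  i=4: C(8,4)·!4 = 70·9 = 630
  i=5: C(8,5)·!3 = 56·2 = 112
  i=6: C(8,6)·!2 = 28·1 = 28
  i=7: C(8,7)·!1 = 8·0 = 0
  i=8: C(8,8)·!0 = 1·1 = 1
Total = 771.

771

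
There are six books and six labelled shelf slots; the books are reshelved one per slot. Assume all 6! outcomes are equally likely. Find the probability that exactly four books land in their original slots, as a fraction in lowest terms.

1/48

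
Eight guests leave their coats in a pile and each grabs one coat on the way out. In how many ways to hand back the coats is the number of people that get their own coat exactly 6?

28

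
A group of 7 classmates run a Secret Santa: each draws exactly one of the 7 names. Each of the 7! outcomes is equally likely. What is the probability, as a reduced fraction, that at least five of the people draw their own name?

11/2520

Favorable outcomes: Σ_{i≥5} C(7,i)·!(7-i) = 21·1 + 7·0 + 1·1 = 22.
Total outcomes: 7! = 5040.
Probability = 22/5040 = 11/2520.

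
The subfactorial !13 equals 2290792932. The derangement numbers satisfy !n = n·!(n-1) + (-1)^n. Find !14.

!14 = 14·2290792932 + 1 = 32071101049.

32071101049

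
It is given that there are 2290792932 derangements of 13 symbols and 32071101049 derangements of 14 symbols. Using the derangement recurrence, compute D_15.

481066515734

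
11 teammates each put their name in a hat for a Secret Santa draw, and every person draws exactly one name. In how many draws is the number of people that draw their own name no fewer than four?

757934

Sum C(11,i)·!(11-i) for i = 4..11:
  i=4: C(11,4)·!7 = 330·1854 = 611820
  i=5: C(11,5)·!6 = 462·265 = 122430
  i=6: C(11,6)·!5 = 462·44 = 20328
  i=7: C(11,7)·!4 = 330·9 = 2970
  i=8: C(11,8)·!3 = 165·2 = 330
  i=9: C(11,9)·!2 = 55·1 = 55
  i=10: C(11,10)·!1 = 11·0 = 0
  i=11: C(11,11)·!0 = 1·1 = 1
Total = 757934.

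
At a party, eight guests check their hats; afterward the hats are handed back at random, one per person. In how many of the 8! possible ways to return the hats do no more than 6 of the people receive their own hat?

# with exactly i fixed is C(8,i)·!(8-i); sum over i=0..6:
  i=0: C(8,0)·!8 = 1·14833 = 14833
  i=1: C(8,1)·!7 = 8·1854 = 14832
  i=2: C(8,2)·!6 = 28·265 = 7420
  i=3: C(8,3)·!5 = 56·44 = 2464
  i=4: C(8,4)·!4 = 70·9 = 630
  i=5: C(8,5)·!3 = 56·2 = 112
  i=6: C(8,6)·!2 = 28·1 = 28
Total = 40319.

40319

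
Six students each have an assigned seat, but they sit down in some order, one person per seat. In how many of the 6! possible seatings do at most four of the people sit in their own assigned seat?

Sum C(6,i)·!(6-i) for i = 0..4:
  i=0: C(6,0)·!6 = 1·265 = 265
  i=1: C(6,1)·!5 = 6·44 = 264
  i=2: C(6,2)·!4 = 15·9 = 135
  i=3: C(6,3)·!3 = 20·2 = 40
  i=4: C(6,4)·!2 = 15·1 = 15
Total = 719.

719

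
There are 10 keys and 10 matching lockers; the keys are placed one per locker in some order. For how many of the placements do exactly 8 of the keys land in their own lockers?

45

Pick the 8 fixed positions: C(10,8) = 45 ways.
The other 2 form a derangement: !2 = 1.
Total: 45 × 1 = 45.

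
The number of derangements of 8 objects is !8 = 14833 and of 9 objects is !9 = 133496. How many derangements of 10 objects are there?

!10 = (10-1)·(!9 + !8) = 9·(133496 + 14833) = 9·148329 = 1334961.

1334961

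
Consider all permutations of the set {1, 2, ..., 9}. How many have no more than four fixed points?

361541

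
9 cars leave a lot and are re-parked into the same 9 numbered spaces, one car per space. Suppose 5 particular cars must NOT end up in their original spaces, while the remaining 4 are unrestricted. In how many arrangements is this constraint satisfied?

205056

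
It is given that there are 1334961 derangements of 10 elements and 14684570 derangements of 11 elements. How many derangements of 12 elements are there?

!12 = (12-1)·(!11 + !10) = 11·(14684570 + 1334961) = 11·16019531 = 176214841.

176214841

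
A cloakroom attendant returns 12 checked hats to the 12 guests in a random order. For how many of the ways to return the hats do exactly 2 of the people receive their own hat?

88107426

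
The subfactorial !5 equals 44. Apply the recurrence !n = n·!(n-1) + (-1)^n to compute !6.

265

!6 = 6·44 + 1 = 265.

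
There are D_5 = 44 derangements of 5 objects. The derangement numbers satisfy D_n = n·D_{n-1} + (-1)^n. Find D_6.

265

D_6 = 6·44 + 1 = 265.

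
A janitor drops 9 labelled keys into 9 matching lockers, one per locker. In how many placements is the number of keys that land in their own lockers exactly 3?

22260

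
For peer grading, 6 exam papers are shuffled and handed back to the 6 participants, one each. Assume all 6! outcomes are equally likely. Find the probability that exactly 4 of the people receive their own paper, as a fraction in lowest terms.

1/48

Favorable outcomes: C(6,4)·!2 = 15·1 = 15.
Total outcomes: 6! = 720.
Probability = 15/720 = 1/48.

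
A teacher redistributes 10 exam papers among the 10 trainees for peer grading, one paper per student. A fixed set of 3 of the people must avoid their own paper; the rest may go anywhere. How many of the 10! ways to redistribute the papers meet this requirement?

2656080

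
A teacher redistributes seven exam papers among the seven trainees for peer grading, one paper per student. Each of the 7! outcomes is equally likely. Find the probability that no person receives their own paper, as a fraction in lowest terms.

Favorable outcomes: !7 = 1854.
Total outcomes: 7! = 5040.
Probability = 1854/5040 = 103/280.

103/280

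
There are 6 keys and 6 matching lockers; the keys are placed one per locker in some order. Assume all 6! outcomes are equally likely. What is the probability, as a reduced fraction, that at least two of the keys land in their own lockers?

Favorable outcomes: Σ_{i≥2} C(6,i)·!(6-i) = 15·9 + 20·2 + 15·1 + 6·0 + 1·1 = 191.
Total outcomes: 6! = 720.
Probability = 191/720 = 191/720.

191/720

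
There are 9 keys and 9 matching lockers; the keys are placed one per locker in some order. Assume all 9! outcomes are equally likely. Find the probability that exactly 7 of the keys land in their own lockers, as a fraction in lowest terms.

1/10080

Favorable outcomes: C(9,7)·!2 = 36·1 = 36.
Total outcomes: 9! = 362880.
Probability = 36/362880 = 1/10080.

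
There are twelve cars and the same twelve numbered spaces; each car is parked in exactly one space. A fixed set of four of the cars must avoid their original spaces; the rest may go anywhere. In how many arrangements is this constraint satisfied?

339696000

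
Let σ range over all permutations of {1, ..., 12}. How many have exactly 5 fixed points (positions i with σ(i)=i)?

1468368

Choose which 5 of the 12 are fixed: C(12,5) = 792.
The remaining 7 must be deranged: !7 = 1854.
Total: 792 × 1854 = 1468368.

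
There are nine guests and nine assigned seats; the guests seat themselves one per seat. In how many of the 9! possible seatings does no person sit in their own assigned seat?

133496

!9 = 9! · Σ_{k=0}^{9} (-1)^k/k!
= 9! - 9!/1! + 9!/2! - 9!/3! + 9!/4! - 9!/5! + 9!/6! - 9!/7! + 9!/8! - 9!/9!
= 362880 - 362880 + 181440 - 60480 + 15120 - 3024 + 504 - 72 + 9 - 1
= 133496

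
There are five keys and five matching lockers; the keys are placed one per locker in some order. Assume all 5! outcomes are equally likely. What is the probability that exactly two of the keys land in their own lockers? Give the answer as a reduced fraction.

Favorable outcomes: C(5,2)·!3 = 10·2 = 20.
Total outcomes: 5! = 120.
Probability = 20/120 = 1/6.

1/6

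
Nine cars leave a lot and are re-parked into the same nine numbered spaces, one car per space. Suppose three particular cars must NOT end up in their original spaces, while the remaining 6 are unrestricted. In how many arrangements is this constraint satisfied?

256320

Inclusion-exclusion on the 3 forbidden self-matches:
Σ_{j=0}^{3} (-1)^j C(3,j)(9-j)!
= C(3,0)·9! - C(3,1)·8! + C(3,2)·7! - C(3,3)·6!
= 362880 - 120960 + 15120 - 720
= 256320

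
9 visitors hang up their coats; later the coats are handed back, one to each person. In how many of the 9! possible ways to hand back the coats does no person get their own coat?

!9 = 9! · Σ_{k=0}^{9} (-1)^k/k!
= 9! - 9!/1! + 9!/2! - 9!/3! + 9!/4! - 9!/5! + 9!/6! - 9!/7! + 9!/8! - 9!/9!
= 362880 - 362880 + 181440 - 60480 + 15120 - 3024 + 504 - 72 + 9 - 1
= 133496

133496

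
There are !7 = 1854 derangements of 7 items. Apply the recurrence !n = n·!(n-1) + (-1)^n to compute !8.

14833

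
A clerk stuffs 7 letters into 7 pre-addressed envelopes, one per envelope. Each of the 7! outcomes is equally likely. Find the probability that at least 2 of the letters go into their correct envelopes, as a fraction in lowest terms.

1331/5040

Favorable outcomes: Σ_{i≥2} C(7,i)·!(7-i) = 21·44 + 35·9 + 35·2 + 21·1 + 7·0 + 1·1 = 1331.
Total outcomes: 7! = 5040.
Probability = 1331/5040 = 1331/5040.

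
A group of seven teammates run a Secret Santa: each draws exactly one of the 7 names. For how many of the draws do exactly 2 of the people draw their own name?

Choose which 2 of the 7 are fixed: C(7,2) = 21.
The remaining 5 must be deranged: !5 = 44.
Total: 21 × 44 = 924.

924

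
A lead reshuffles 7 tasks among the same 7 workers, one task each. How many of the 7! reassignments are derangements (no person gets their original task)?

!7 is the nearest integer to 7!/e.
7! = 5040, and 5040/e ≈ 1854.11, so !7 = 1854.

1854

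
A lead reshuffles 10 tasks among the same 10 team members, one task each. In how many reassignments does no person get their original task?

Recurrence: !10 = 9·(!9 + !8).
!10 = 9·(133496 + 14833) = 9·148329 = 1334961

1334961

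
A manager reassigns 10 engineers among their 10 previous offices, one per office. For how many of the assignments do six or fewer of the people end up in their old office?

# with exactly i fixed is C(10,i)·!(10-i); sum over i=0..6:
  i=0: C(10,0)·!10 = 1·1334961 = 1334961
  i=1: C(10,1)·!9 = 10·133496 = 1334960
  i=2: C(10,2)·!8 = 45·14833 = 667485
  i=3: C(10,3)·!7 = 120·1854 = 222480
  i=4: C(10,4)·!6 = 210·265 = 55650
  i=5: C(10,5)·!5 = 252·44 = 11088
  i=6: C(10,6)·!4 = 210·9 = 1890
Total = 3628514.

3628514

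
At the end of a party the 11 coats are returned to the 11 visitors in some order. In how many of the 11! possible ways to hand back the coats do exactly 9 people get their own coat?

55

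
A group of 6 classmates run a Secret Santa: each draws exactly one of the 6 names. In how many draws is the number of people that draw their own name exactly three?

Pick the 3 fixed positions: C(6,3) = 20 ways.
The remaining 3 must be deranged: !3 = 2.
Total: 20 × 2 = 40.

40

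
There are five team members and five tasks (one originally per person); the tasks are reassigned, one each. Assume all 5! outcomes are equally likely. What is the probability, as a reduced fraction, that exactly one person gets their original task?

Favorable outcomes: C(5,1)·!4 = 5·9 = 45.
Total outcomes: 5! = 120.
Probability = 45/120 = 3/8.

3/8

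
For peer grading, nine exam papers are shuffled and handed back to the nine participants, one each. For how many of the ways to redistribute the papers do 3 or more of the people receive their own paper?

Sum C(9,i)·!(9-i) for i = 3..9:
  i=3: C(9,3)·!6 = 84·265 = 22260
  i=4: C(9,4)·!5 = 126·44 = 5544
  i=5: C(9,5)·!4 = 126·9 = 1134
  i=6: C(9,6)·!3 = 84·2 = 168
  i=7: C(9,7)·!2 = 36·1 = 36
  i=8: C(9,8)·!1 = 9·0 = 0
  i=9: C(9,9)·!0 = 1·1 = 1
Total = 29143.

29143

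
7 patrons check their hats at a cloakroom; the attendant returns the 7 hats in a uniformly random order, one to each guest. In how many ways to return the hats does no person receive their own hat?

1854

!7 = 7! · Σ_{k=0}^{7} (-1)^k/k!
= 7! - 7!/1! + 7!/2! - 7!/3! + 7!/4! - 7!/5! + 7!/6! - 7!/7!
= 5040 - 5040 + 2520 - 840 + 210 - 42 + 7 - 1
= 1854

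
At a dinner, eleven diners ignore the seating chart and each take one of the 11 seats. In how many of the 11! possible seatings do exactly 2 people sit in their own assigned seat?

Choose which 2 of the 11 are fixed: C(11,2) = 55.
The other 9 form a derangement: !9 = 133496.
Total: 55 × 133496 = 7342280.

7342280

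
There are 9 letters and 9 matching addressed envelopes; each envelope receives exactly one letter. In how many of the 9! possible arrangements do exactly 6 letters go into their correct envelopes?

Pick the 6 fixed positions: C(9,6) = 84 ways.
The other 3 form a derangement: !3 = 2.
Total: 84 × 2 = 168.

168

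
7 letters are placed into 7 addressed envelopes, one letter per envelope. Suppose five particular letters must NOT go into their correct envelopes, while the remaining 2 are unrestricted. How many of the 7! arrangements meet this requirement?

2428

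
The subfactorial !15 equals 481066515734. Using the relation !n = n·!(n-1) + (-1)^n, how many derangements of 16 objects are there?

7697064251745

!16 = 16·481066515734 + 1 = 7697064251745.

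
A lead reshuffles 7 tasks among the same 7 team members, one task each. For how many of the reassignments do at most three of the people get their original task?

4948

# with exactly i fixed is C(7,i)·!(7-i); sum over i=0..3:
  i=0: C(7,0)·!7 = 1·1854 = 1854
  i=1: C(7,1)·!6 = 7·265 = 1855
  i=2: C(7,2)·!5 = 21·44 = 924
  i=3: C(7,3)·!4 = 35·9 = 315
Total = 4948.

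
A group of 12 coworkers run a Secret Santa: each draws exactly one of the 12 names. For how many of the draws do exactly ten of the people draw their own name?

66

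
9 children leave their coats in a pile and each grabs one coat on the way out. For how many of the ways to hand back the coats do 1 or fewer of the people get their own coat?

Sum C(9,i)·!(9-i) for i = 0..1:
  i=0: C(9,0)·!9 = 1·133496 = 133496
  i=1: C(9,1)·!8 = 9·14833 = 133497
Total = 266993.

266993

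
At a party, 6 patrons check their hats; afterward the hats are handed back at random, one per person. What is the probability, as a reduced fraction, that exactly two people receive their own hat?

Favorable outcomes: C(6,2)·!4 = 15·9 = 135.
Total outcomes: 6! = 720.
Probability = 135/720 = 3/16.

3/16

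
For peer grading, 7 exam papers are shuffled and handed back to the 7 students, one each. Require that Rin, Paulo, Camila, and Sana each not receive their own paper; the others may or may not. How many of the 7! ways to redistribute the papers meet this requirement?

2790

Inclusion-exclusion on the 4 forbidden self-matches:
Σ_{j=0}^{4} (-1)^j C(4,j)(7-j)!
= C(4,0)·7! - C(4,1)·6! + C(4,2)·5! - C(4,3)·4! + C(4,4)·3!
= 5040 - 2880 + 720 - 96 + 6
= 2790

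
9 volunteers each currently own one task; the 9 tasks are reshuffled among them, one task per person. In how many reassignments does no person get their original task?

133496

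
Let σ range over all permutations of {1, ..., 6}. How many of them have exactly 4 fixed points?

15

Pick the 4 fixed positions: C(6,4) = 15 ways.
The remaining 2 must be deranged: !2 = 1.
Total: 15 × 1 = 15.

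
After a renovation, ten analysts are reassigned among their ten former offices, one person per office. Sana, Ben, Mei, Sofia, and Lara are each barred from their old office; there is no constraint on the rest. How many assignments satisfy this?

2170680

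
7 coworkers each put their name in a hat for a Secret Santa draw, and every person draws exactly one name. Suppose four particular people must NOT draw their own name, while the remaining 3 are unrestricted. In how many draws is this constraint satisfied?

2790

Let A_j be the event that the j-th constrained one is fixed. By inclusion-exclusion over the 4 events:
Σ_{j=0}^{4} (-1)^j C(4,j)(7-j)!
= C(4,0)·7! - C(4,1)·6! + C(4,2)·5! - C(4,3)·4! + C(4,4)·3!
= 5040 - 2880 + 720 - 96 + 6
= 2790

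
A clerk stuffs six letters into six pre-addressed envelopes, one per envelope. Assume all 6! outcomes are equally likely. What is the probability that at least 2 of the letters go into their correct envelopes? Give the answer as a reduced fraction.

191/720

Favorable outcomes: Σ_{i≥2} C(6,i)·!(6-i) = 15·9 + 20·2 + 15·1 + 6·0 + 1·1 = 191.
Total outcomes: 6! = 720.
Probability = 191/720 = 191/720.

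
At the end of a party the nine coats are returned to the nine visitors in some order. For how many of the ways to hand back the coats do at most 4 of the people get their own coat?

361541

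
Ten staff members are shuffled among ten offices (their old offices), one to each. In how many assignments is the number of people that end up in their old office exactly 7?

Choose which 7 of the 10 are fixed: C(10,7) = 120.
The remaining 3 must be deranged: !3 = 2.
Total: 120 × 2 = 240.

240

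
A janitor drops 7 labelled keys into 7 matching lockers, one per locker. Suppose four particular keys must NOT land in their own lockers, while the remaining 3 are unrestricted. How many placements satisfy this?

2790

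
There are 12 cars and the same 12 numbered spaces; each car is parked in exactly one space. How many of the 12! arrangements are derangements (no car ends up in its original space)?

The number of derangements of 12 is !12 = Σ_{k=0}^{12} (-1)^k·12!/k!
= 12! - 12!/1! + 12!/2! - 12!/3! + 12!/4! - 12!/5! + 12!/6! - 12!/7! + 12!/8! - 12!/9! + 12!/10! - 12!/11! + 12!/12!
= 479001600 - 479001600 + 239500800 - 79833600 + 19958400 - 3991680 + 665280 - 95040 + 11880 - 1320 + 132 - 12 + 1
= 176214841

176214841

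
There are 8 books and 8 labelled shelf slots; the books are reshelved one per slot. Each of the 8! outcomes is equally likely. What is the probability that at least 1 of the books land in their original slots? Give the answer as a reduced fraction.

3641/5760

Favorable outcomes: Σ_{i≥1} C(8,i)·!(8-i) = 8·1854 + 28·265 + 56·44 + 70·9 + 56·2 + 28·1 + 8·0 + 1·1 = 25487.
Total outcomes: 8! = 40320.
Probability = 25487/40320 = 3641/5760.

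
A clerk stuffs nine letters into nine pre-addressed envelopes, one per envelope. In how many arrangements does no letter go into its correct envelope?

133496

By inclusion-exclusion, !9 = Σ (-1)^k · 9!/k! for k=0..9
= 9! - 9!/1! + 9!/2! - 9!/3! + 9!/4! - 9!/5! + 9!/6! - 9!/7! + 9!/8! - 9!/9!
= 362880 - 362880 + 181440 - 60480 + 15120 - 3024 + 504 - 72 + 9 - 1
= 133496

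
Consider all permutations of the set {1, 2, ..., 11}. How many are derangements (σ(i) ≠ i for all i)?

By inclusion-exclusion, !11 = Σ (-1)^k · 11!/k! for k=0..11
= 11! - 11!/1! + 11!/2! - 11!/3! + 11!/4! - 11!/5! + 11!/6! - 11!/7! + 11!/8! - 11!/9! + 11!/10! - 11!/11!
= 39916800 - 39916800 + 19958400 - 6652800 + 1663200 - 332640 + 55440 - 7920 + 990 - 110 + 11 - 1
= 14684570

14684570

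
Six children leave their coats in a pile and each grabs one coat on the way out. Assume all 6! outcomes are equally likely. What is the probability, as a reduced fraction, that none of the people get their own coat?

Favorable outcomes: !6 = 265.
Total outcomes: 6! = 720.
Probability = 265/720 = 53/144.

53/144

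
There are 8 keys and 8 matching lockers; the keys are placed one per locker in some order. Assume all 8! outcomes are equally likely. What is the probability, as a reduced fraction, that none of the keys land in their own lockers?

2119/5760

Favorable outcomes: !8 = 14833.
Total outcomes: 8! = 40320.
Probability = 14833/40320 = 2119/5760.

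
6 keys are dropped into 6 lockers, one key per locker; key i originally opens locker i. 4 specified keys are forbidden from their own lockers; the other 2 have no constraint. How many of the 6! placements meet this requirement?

Let A_j be the event that the j-th constrained one is fixed. By inclusion-exclusion over the 4 events:
Σ_{j=0}^{4} (-1)^j C(4,j)(6-j)!
= C(4,0)·6! - C(4,1)·5! + C(4,2)·4! - C(4,3)·3! + C(4,4)·2!
= 720 - 480 + 144 - 24 + 2
= 362

362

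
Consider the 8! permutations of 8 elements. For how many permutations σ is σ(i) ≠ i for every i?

14833

The subfactorial !8 = [8!/e] (nearest integer).
8! = 40320, and 40320/e ≈ 14832.90, so !8 = 14833.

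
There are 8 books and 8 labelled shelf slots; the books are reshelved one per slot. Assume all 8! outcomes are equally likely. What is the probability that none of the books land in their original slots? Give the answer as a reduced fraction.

Favorable outcomes: !8 = 14833.
Total outcomes: 8! = 40320.
Probability = 14833/40320 = 2119/5760.

2119/5760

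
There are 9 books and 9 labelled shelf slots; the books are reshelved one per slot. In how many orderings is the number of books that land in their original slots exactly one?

133497

Choose which one of the 9 is fixed: C(9,1) = 9.
The remaining 8 must be deranged: !8 = 14833.
Total: 9 × 14833 = 133497.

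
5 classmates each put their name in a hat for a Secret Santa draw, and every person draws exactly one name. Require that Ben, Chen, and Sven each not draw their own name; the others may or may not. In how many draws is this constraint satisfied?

Inclusion-exclusion on the 3 forbidden self-matches:
Σ_{j=0}^{3} (-1)^j C(3,j)(5-j)!
= C(3,0)·5! - C(3,1)·4! + C(3,2)·3! - C(3,3)·2!
= 120 - 72 + 18 - 2
= 64

64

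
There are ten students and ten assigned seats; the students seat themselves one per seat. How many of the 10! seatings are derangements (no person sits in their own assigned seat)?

By inclusion-exclusion, !10 = Σ (-1)^k · 10!/k! for k=0..10
= 10! - 10!/1! + 10!/2! - 10!/3! + 10!/4! - 10!/5! + 10!/6! - 10!/7! + 10!/8! - 10!/9! + 10!/10!
= 3628800 - 3628800 + 1814400 - 604800 + 151200 - 30240 + 5040 - 720 + 90 - 10 + 1
= 1334961

1334961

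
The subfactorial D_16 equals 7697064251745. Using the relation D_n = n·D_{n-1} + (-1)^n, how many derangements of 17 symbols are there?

130850092279664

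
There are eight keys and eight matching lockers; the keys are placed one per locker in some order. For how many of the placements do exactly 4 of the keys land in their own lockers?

630

Pick the 4 fixed positions: C(8,4) = 70 ways.
The other 4 form a derangement: !4 = 9.
Total: 70 × 9 = 630.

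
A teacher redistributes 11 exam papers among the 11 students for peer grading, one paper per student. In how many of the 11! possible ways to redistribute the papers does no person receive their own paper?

14684570

Recurrence: !11 = 10·(!10 + !9).
!11 = 10·(1334961 + 133496) = 10·1468457 = 14684570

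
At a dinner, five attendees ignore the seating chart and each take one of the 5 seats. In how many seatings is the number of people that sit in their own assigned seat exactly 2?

20

Pick the 2 fixed positions: C(5,2) = 10 ways.
The remaining 3 must be deranged: !3 = 2.
Total: 10 × 2 = 20.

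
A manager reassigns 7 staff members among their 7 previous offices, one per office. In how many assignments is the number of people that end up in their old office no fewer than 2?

1331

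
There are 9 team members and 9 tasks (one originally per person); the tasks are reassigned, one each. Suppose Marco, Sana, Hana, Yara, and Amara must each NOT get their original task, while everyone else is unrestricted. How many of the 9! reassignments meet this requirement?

205056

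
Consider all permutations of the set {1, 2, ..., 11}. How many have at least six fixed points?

Sum C(11,i)·!(11-i) for i = 6..11:
  i=6: C(11,6)·!5 = 462·44 = 20328
  i=7: C(11,7)·!4 = 330·9 = 2970
  i=8: C(11,8)·!3 = 165·2 = 330
  i=9: C(11,9)·!2 = 55·1 = 55
  i=10: C(11,10)·!1 = 11·0 = 0
  i=11: C(11,11)·!0 = 1·1 = 1
Total = 23684.

23684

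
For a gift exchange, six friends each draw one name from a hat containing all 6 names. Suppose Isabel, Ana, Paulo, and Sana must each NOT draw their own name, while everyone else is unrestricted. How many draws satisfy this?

Inclusion-exclusion on the 4 forbidden self-matches:
Σ_{j=0}^{4} (-1)^j C(4,j)(6-j)!
= C(4,0)·6! - C(4,1)·5! + C(4,2)·4! - C(4,3)·3! + C(4,4)·2!
= 720 - 480 + 144 - 24 + 2
= 362

362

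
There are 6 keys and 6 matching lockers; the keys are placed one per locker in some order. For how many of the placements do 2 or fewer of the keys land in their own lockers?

Sum C(6,i)·!(6-i) for i = 0..2:
  i=0: C(6,0)·!6 = 1·265 = 265
  i=1: C(6,1)·!5 = 6·44 = 264
  i=2: C(6,2)·!4 = 15·9 = 135
Total = 664.

664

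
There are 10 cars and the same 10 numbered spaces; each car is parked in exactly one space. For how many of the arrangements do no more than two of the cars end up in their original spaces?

# with exactly i fixed is C(10,i)·!(10-i); sum over i=0..2:
  i=0: C(10,0)·!10 = 1·1334961 = 1334961
  i=1: C(10,1)·!9 = 10·133496 = 1334960
  i=2: C(10,2)·!8 = 45·14833 = 667485
Total = 3337406.

3337406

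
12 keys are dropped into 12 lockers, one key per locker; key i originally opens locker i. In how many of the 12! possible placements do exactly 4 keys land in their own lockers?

7342335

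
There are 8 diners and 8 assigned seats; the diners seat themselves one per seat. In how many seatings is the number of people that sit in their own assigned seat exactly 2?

Pick the 2 fixed positions: C(8,2) = 28 ways.
The other 6 form a derangement: !6 = 265.
Total: 28 × 265 = 7420.

7420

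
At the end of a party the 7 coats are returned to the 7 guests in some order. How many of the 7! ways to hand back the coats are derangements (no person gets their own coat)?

By inclusion-exclusion, !7 = Σ (-1)^k · 7!/k! for k=0..7
= 7! - 7!/1! + 7!/2! - 7!/3! + 7!/4! - 7!/5! + 7!/6! - 7!/7!
= 5040 - 5040 + 2520 - 840 + 210 - 42 + 7 - 1
= 1854

1854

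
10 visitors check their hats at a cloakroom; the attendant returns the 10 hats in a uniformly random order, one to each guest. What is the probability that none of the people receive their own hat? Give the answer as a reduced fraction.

16481/44800

Favorable outcomes: !10 = 1334961.
Total outcomes: 10! = 3628800.
Probability = 1334961/3628800 = 16481/44800.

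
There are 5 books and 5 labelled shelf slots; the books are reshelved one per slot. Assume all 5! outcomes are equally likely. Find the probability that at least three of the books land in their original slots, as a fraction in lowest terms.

Favorable outcomes: Σ_{i≥3} C(5,i)·!(5-i) = 10·1 + 5·0 + 1·1 = 11.
Total outcomes: 5! = 120.
Probability = 11/120 = 11/120.

11/120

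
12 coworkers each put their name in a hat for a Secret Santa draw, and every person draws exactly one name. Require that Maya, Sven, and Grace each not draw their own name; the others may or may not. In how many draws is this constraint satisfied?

Let A_j be the event that the j-th constrained one is fixed. By inclusion-exclusion over the 3 events:
Σ_{j=0}^{3} (-1)^j C(3,j)(12-j)!
= C(3,0)·12! - C(3,1)·11! + C(3,2)·10! - C(3,3)·9!
= 479001600 - 119750400 + 10886400 - 362880
= 369774720

369774720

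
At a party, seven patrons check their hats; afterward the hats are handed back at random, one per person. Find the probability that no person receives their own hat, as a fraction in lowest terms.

103/280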